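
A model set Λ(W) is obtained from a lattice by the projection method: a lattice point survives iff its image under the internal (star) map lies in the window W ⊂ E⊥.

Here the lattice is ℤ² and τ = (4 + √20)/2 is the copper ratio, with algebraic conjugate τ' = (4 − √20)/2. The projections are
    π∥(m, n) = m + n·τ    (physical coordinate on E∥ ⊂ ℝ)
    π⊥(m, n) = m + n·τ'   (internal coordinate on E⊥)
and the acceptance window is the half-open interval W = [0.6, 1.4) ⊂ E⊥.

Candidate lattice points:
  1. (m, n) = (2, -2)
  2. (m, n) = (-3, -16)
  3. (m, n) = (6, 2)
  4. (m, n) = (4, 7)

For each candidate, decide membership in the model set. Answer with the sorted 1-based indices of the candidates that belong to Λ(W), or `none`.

2

Numerically τ ≈ 4.23607 and τ' = −1/τ ≈ -0.23607.
candidate 1: (m,n)=(2,-2) → π∥ = 2-2·τ ≈ -6.47214, π⊥ = 2-2·τ' ≈ 2.47214 ∉ [0.6, 1.4) ⇒ out
candidate 2: (m,n)=(-3,-16) → π∥ = -3-16·τ ≈ -70.77709, π⊥ = -3-16·τ' ≈ 0.77709 ∈ [0.6, 1.4) ⇒ IN Λ
candidate 3: (m,n)=(6,2) → π∥ = 6+2·τ ≈ 14.47214, π⊥ = 6+2·τ' ≈ 5.52786 ∉ [0.6, 1.4) ⇒ out
candidate 4: (m,n)=(4,7) → π∥ = 4+7·τ ≈ 33.65248, π⊥ = 4+7·τ' ≈ 2.34752 ∉ [0.6, 1.4) ⇒ out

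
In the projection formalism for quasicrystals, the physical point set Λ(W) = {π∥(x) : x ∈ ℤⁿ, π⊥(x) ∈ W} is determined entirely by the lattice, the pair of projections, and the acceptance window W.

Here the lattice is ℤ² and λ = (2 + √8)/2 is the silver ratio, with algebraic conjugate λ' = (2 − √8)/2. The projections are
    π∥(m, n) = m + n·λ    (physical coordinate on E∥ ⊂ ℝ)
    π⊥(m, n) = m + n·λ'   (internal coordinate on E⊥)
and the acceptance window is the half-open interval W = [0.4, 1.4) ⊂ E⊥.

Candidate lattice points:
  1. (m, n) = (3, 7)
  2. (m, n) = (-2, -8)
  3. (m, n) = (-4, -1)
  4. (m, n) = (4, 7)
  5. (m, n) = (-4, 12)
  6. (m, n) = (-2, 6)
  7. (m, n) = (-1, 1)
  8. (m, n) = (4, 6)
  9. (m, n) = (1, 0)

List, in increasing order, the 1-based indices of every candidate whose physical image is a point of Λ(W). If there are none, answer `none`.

Numerically λ ≈ 2.41421 and λ' = −1/λ ≈ -0.41421.
candidate 1: (m,n)=(3,7) → π∥ = 3+7·λ ≈ 19.89949, π⊥ = 3+7·λ' ≈ 0.10051 ∉ [0.4, 1.4) ⇒ out
candidate 2: (m,n)=(-2,-8) → π∥ = -2-8·λ ≈ -21.31371, π⊥ = -2-8·λ' ≈ 1.31371 ∈ [0.4, 1.4) ⇒ IN Λ
candidate 3: (m,n)=(-4,-1) → π∥ = -4-1·λ ≈ -6.41421, π⊥ = -4-1·λ' ≈ -3.58579 ∉ [0.4, 1.4) ⇒ out
candidate 4: (m,n)=(4,7) → π∥ = 4+7·λ ≈ 20.89949, π⊥ = 4+7·λ' ≈ 1.10051 ∈ [0.4, 1.4) ⇒ IN Λ
candidate 5: (m,n)=(-4,12) → π∥ = -4+12·λ ≈ 24.97056, π⊥ = -4+12·λ' ≈ -8.97056 ∉ [0.4, 1.4) ⇒ out
candidate 6: (m,n)=(-2,6) → π∥ = -2+6·λ ≈ 12.48528, π⊥ = -2+6·λ' ≈ -4.48528 ∉ [0.4, 1.4) ⇒ out
candidate 7: (m,n)=(-1,1) → π∥ = -1+1·λ ≈ 1.41421, π⊥ = -1+1·λ' ≈ -1.41421 ∉ [0.4, 1.4) ⇒ out
candidate 8: (m,n)=(4,6) → π∥ = 4+6·λ ≈ 18.48528, π⊥ = 4+6·λ' ≈ 1.51472 ∉ [0.4, 1.4) ⇒ out
candidate 9: (m,n)=(1,0) → π∥ = 1+0·λ ≈ 1.00000, π⊥ = 1+0·λ' ≈ 1.00000 ∈ [0.4, 1.4) ⇒ IN Λ

2, 4, 9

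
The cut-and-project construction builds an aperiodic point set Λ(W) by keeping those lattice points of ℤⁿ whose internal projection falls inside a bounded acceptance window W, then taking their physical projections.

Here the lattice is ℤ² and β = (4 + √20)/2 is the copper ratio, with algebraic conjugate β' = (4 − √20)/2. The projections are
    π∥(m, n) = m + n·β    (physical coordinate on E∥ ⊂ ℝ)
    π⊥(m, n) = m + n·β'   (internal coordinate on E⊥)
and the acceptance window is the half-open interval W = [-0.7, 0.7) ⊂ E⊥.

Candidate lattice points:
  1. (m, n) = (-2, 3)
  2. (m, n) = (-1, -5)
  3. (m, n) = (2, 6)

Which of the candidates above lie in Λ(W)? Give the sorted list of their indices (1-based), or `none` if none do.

2, 3

Compute β' = (4−√20)/2 = -0.2361, so π⊥(m,n) = m -0.2361·n.
#1 (-2,3): internal coord -2 + (3)·β' = -2.7082; -2.7082 ∉ [-0.7, 0.7) → out
#2 (-1,-5): internal coord -1 + (-5)·β' = +0.1803; +0.1803 ∈ [-0.7, 0.7) → IN Λ
#3 (2,6): internal coord 2 + (6)·β' = +0.5836; +0.5836 ∈ [-0.7, 0.7) → IN Λ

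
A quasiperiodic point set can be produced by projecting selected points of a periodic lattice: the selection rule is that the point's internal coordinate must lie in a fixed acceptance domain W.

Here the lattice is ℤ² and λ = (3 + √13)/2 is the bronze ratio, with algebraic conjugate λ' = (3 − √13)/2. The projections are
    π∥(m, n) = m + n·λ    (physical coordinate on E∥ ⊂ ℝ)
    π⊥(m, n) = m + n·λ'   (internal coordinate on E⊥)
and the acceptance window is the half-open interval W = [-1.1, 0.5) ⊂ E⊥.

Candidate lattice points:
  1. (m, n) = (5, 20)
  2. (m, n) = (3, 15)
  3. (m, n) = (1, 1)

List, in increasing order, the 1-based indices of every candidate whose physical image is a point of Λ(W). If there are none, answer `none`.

1

Compute λ' = (3−√13)/2 = -0.302776, so π⊥(m,n) = m -0.302776·n.
candidate 1: (m,n)=(5,20) → π∥ = 5+20·λ ≈ 71.055513, π⊥ = 5+20·λ' ≈ -1.055513 ∈ [-1.1, 0.5) ⇒ IN Λ
candidate 2: (m,n)=(3,15) → π∥ = 3+15·λ ≈ 52.541635, π⊥ = 3+15·λ' ≈ -1.541635 ∉ [-1.1, 0.5) ⇒ out
candidate 3: (m,n)=(1,1) → π∥ = 1+1·λ ≈ 4.302776, π⊥ = 1+1·λ' ≈ 0.697224 ∉ [-1.1, 0.5) ⇒ out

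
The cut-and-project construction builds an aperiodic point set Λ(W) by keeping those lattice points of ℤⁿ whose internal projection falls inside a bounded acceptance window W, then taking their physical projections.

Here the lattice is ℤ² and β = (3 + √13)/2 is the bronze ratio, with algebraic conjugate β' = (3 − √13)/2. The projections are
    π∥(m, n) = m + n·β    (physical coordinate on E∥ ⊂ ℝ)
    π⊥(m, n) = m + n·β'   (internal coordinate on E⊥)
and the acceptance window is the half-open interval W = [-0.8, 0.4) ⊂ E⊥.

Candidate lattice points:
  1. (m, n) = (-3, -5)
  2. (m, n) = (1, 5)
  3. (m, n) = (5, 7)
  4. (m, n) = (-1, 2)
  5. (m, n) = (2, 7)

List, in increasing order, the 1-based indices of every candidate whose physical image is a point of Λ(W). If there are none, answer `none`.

Compute β' = (3−√13)/2 = -0.3028, so π⊥(m,n) = m -0.3028·n.
[1] lift (-3,-5): star map gives -1.4861; window check -0.8 ≤ -1.4861 < 0.4 is false → out
[2] lift (1,5): star map gives -0.5139; window check -0.8 ≤ -0.5139 < 0.4 is true → IN Λ
[3] lift (5,7): star map gives 2.8806; window check -0.8 ≤ 2.8806 < 0.4 is false → out
[4] lift (-1,2): star map gives -1.6056; window check -0.8 ≤ -1.6056 < 0.4 is false → out
[5] lift (2,7): star map gives -0.1194; window check -0.8 ≤ -0.1194 < 0.4 is true → IN Λ

2, 5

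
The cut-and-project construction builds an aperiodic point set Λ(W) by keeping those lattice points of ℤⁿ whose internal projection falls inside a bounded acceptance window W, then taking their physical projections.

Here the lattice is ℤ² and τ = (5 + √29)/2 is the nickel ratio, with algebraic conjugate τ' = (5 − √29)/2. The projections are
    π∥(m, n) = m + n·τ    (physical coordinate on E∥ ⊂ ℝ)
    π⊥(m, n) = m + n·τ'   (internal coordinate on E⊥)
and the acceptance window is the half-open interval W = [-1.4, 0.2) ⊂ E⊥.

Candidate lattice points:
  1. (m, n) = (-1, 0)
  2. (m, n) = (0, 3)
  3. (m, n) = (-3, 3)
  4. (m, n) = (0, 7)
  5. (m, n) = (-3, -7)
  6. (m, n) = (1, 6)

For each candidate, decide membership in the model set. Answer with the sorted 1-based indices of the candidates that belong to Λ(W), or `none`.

1, 2, 4, 6

Compute τ' = (5−√29)/2 = -0.192582, so π⊥(m,n) = m -0.192582·n.
#1 (-1,0): internal coord -1 + (0)·τ' = -1.000000; -1.000000 ∈ [-1.4, 0.2) → IN Λ
#2 (0,3): internal coord 0 + (3)·τ' = -0.577747; -0.577747 ∈ [-1.4, 0.2) → IN Λ
#3 (-3,3): internal coord -3 + (3)·τ' = -3.577747; -3.577747 ∉ [-1.4, 0.2) → out
#4 (0,7): internal coord 0 + (7)·τ' = -1.348077; -1.348077 ∈ [-1.4, 0.2) → IN Λ
#5 (-3,-7): internal coord -3 + (-7)·τ' = -1.651923; -1.651923 ∉ [-1.4, 0.2) → out
#6 (1,6): internal coord 1 + (6)·τ' = -0.155494; -0.155494 ∈ [-1.4, 0.2) → IN Λ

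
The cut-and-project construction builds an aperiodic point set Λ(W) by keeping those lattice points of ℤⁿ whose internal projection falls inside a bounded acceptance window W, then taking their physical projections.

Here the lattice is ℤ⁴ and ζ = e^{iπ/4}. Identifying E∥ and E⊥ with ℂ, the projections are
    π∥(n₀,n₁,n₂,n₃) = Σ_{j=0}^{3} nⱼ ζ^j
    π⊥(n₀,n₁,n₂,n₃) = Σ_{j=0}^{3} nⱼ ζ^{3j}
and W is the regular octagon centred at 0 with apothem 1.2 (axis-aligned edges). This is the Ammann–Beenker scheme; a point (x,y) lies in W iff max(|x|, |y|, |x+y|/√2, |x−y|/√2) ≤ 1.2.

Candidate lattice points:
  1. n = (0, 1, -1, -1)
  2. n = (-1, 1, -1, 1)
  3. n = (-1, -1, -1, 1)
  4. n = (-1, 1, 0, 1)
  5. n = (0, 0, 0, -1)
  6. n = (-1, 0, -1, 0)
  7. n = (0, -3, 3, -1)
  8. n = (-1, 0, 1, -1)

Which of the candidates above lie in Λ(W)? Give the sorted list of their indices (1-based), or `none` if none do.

3, 5

With ζ = e^{iπ/4} the internal vectors are ζ^0,ζ^3,ζ^6,ζ^9.
candidate 1: n = (0, 1, -1, -1) → π⊥ ≈ (-1.41421, +1.00000); max(|x|,|y|,|x±y|/√2) = 1.70711 > 1.2 ⇒ ∉ W
candidate 2: n = (-1, 1, -1, 1) → π⊥ ≈ (-1.00000, +2.41421); max(|x|,|y|,|x±y|/√2) = 2.41421 > 1.2 ⇒ ∉ W
candidate 3: n = (-1, -1, -1, 1) → π⊥ ≈ (+0.41421, +1.00000); max(|x|,|y|,|x±y|/√2) = 1.00000 ≤ 1.2 ⇒ ∈ W
candidate 4: n = (-1, 1, 0, 1) → π⊥ ≈ (-1.00000, +1.41421); max(|x|,|y|,|x±y|/√2) = 1.70711 > 1.2 ⇒ ∉ W
candidate 5: n = (0, 0, 0, -1) → π⊥ ≈ (-0.70711, -0.70711); max(|x|,|y|,|x±y|/√2) = 1.00000 ≤ 1.2 ⇒ ∈ W
candidate 6: n = (-1, 0, -1, 0) → π⊥ ≈ (-1.00000, +1.00000); max(|x|,|y|,|x±y|/√2) = 1.41421 > 1.2 ⇒ ∉ W
candidate 7: n = (0, -3, 3, -1) → π⊥ ≈ (+1.41421, -5.82843); max(|x|,|y|,|x±y|/√2) = 5.82843 > 1.2 ⇒ ∉ W
candidate 8: n = (-1, 0, 1, -1) → π⊥ ≈ (-1.70711, -1.70711); max(|x|,|y|,|x±y|/√2) = 2.41421 > 1.2 ⇒ ∉ W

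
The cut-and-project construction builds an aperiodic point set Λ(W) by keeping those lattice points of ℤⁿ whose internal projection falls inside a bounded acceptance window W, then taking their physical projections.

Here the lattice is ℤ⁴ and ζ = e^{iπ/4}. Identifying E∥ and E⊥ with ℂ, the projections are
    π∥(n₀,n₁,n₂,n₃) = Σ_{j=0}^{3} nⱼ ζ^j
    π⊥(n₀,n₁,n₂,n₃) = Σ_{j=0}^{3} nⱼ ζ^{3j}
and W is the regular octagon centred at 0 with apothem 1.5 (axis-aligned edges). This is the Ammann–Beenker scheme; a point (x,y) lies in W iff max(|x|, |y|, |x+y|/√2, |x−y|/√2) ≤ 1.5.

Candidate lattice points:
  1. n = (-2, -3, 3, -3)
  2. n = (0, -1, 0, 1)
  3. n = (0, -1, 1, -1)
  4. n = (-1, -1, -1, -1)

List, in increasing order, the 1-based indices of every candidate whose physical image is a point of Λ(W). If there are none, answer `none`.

With ζ = e^{iπ/4} the internal vectors are ζ^0,ζ^3,ζ^6,ζ^9.
#1 (-2, -3, 3, -3): internal (-2.000000, -7.242641); octagon support 7.242641 vs apothem 1.5 → ∉ W
#2 (0, -1, 0, 1): internal (1.414214, 0.000000); octagon support 1.414214 vs apothem 1.5 → ∈ W
#3 (0, -1, 1, -1): internal (0.000000, -2.414214); octagon support 2.414214 vs apothem 1.5 → ∉ W
#4 (-1, -1, -1, -1): internal (-1.000000, -0.414214); octagon support 1.000000 vs apothem 1.5 → ∈ W

2, 4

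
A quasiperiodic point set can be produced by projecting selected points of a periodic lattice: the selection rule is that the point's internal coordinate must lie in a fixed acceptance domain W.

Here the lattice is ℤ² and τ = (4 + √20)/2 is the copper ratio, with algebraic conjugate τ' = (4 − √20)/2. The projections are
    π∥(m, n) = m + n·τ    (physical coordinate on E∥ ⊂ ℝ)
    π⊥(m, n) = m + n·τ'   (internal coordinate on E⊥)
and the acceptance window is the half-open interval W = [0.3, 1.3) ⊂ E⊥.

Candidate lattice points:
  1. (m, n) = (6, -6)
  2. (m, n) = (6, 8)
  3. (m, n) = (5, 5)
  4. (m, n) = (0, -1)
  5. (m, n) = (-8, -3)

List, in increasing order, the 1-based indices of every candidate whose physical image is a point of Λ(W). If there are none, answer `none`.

none

τ' = (4−√20)/2 ≈ -0.236068.
#1 (6,-6): internal coord 6 + (-6)·τ' = +7.416408; +7.416408 ∉ [0.3, 1.3) → out
#2 (6,8): internal coord 6 + (8)·τ' = +4.111456; +4.111456 ∉ [0.3, 1.3) → out
#3 (5,5): internal coord 5 + (5)·τ' = +3.819660; +3.819660 ∉ [0.3, 1.3) → out
#4 (0,-1): internal coord 0 + (-1)·τ' = +0.236068; +0.236068 ∉ [0.3, 1.3) → out
#5 (-8,-3): internal coord -8 + (-3)·τ' = -7.291796; -7.291796 ∉ [0.3, 1.3) → out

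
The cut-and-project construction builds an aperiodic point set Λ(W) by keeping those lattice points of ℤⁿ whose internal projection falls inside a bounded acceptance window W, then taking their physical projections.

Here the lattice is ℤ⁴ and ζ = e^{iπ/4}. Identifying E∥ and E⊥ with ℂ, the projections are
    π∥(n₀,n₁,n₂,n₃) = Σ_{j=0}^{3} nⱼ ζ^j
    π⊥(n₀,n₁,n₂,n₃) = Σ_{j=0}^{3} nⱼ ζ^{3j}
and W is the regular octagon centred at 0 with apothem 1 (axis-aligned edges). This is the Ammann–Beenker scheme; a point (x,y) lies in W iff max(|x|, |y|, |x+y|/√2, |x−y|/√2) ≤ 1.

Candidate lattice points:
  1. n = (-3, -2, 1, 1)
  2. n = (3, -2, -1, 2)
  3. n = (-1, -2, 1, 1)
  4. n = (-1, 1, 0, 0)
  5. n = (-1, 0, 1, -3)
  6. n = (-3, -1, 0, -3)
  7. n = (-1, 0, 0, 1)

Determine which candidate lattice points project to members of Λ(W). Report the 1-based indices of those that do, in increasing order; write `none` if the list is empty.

Internal map: ζ^{3j} for j=0..3 gives (1,0), (−√2/2,√2/2), (0,−1), (√2/2,√2/2).
#1 (-3, -2, 1, 1): internal (-0.8787, -1.7071); octagon support 1.8284 vs apothem 1 → ∉ W
#2 (3, -2, -1, 2): internal (5.8284, 1.0000); octagon support 5.8284 vs apothem 1 → ∉ W
#3 (-1, -2, 1, 1): internal (1.1213, -1.7071); octagon support 2.0000 vs apothem 1 → ∉ W
#4 (-1, 1, 0, 0): internal (-1.7071, 0.7071); octagon support 1.7071 vs apothem 1 → ∉ W
#5 (-1, 0, 1, -3): internal (-3.1213, -3.1213); octagon support 4.4142 vs apothem 1 → ∉ W
#6 (-3, -1, 0, -3): internal (-4.4142, -2.8284); octagon support 5.1213 vs apothem 1 → ∉ W
#7 (-1, 0, 0, 1): internal (-0.2929, 0.7071); octagon support 0.7071 vs apothem 1 → ∈ W

7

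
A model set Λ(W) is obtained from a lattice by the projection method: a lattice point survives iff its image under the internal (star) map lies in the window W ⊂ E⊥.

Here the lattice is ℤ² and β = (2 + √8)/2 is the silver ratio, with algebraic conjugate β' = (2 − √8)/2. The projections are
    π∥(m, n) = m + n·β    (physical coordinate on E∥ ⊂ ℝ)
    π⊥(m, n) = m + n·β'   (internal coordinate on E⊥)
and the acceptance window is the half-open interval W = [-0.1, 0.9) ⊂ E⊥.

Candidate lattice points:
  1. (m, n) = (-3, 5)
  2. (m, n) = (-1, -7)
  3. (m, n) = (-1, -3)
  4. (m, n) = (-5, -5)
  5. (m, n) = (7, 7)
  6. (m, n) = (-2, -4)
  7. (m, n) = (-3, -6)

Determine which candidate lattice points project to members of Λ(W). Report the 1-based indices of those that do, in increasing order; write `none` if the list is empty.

Compute β' = (2−√8)/2 = -0.41421, so π⊥(m,n) = m -0.41421·n.
candidate 1: (m,n)=(-3,5) → π∥ = -3+5·β ≈ 9.07107, π⊥ = -3+5·β' ≈ -5.07107 ∉ [-0.1, 0.9) ⇒ out
candidate 2: (m,n)=(-1,-7) → π∥ = -1-7·β ≈ -17.89949, π⊥ = -1-7·β' ≈ 1.89949 ∉ [-0.1, 0.9) ⇒ out
candidate 3: (m,n)=(-1,-3) → π∥ = -1-3·β ≈ -8.24264, π⊥ = -1-3·β' ≈ 0.24264 ∈ [-0.1, 0.9) ⇒ IN Λ
candidate 4: (m,n)=(-5,-5) → π∥ = -5-5·β ≈ -17.07107, π⊥ = -5-5·β' ≈ -2.92893 ∉ [-0.1, 0.9) ⇒ out
candidate 5: (m,n)=(7,7) → π∥ = 7+7·β ≈ 23.89949, π⊥ = 7+7·β' ≈ 4.10051 ∉ [-0.1, 0.9) ⇒ out
candidate 6: (m,n)=(-2,-4) → π∥ = -2-4·β ≈ -11.65685, π⊥ = -2-4·β' ≈ -0.34315 ∉ [-0.1, 0.9) ⇒ out
candidate 7: (m,n)=(-3,-6) → π∥ = -3-6·β ≈ -17.48528, π⊥ = -3-6·β' ≈ -0.51472 ∉ [-0.1, 0.9) ⇒ out

3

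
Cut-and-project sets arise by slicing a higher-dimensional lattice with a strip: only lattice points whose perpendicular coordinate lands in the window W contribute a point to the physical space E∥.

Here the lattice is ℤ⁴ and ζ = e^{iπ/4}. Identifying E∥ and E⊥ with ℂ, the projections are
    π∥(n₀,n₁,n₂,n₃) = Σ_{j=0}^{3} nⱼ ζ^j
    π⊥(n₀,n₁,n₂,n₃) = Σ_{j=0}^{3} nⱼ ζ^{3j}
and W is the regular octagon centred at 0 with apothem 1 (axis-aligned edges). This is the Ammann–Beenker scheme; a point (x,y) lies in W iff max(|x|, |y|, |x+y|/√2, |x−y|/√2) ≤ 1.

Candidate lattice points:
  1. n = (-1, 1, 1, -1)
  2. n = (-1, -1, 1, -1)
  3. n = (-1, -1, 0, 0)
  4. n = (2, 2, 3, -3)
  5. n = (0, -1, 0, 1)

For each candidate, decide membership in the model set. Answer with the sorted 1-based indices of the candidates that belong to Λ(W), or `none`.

3

Internal map: ζ^{3j} for j=0..3 gives (1,0), (−√2/2,√2/2), (0,−1), (√2/2,√2/2).
#1 (-1, 1, 1, -1): internal (-2.414214, -1.000000); octagon support 2.414214 vs apothem 1 → ∉ W
#2 (-1, -1, 1, -1): internal (-1.000000, -2.414214); octagon support 2.414214 vs apothem 1 → ∉ W
#3 (-1, -1, 0, 0): internal (-0.292893, -0.707107); octagon support 0.707107 vs apothem 1 → ∈ W
#4 (2, 2, 3, -3): internal (-1.535534, -3.707107); octagon support 3.707107 vs apothem 1 → ∉ W
#5 (0, -1, 0, 1): internal (1.414214, 0.000000); octagon support 1.414214 vs apothem 1 → ∉ W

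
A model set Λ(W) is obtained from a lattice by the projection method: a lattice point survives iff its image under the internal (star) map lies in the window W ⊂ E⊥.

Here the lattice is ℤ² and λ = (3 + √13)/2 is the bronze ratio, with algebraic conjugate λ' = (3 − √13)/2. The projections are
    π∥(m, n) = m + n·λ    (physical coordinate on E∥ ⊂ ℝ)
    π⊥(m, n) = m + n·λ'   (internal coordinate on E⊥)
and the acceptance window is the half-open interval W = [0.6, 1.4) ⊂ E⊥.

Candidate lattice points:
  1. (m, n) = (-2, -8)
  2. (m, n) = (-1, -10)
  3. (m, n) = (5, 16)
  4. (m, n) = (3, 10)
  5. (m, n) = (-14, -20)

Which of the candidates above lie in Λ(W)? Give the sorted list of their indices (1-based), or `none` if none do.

λ' = (3−√13)/2 ≈ -0.3028.
#1 (-2,-8): internal coord -2 + (-8)·λ' = +0.4222; +0.4222 ∉ [0.6, 1.4) → out
#2 (-1,-10): internal coord -1 + (-10)·λ' = +2.0278; +2.0278 ∉ [0.6, 1.4) → out
#3 (5,16): internal coord 5 + (16)·λ' = +0.1556; +0.1556 ∉ [0.6, 1.4) → out
#4 (3,10): internal coord 3 + (10)·λ' = -0.0278; -0.0278 ∉ [0.6, 1.4) → out
#5 (-14,-20): internal coord -14 + (-20)·λ' = -7.9445; -7.9445 ∉ [0.6, 1.4) → out

none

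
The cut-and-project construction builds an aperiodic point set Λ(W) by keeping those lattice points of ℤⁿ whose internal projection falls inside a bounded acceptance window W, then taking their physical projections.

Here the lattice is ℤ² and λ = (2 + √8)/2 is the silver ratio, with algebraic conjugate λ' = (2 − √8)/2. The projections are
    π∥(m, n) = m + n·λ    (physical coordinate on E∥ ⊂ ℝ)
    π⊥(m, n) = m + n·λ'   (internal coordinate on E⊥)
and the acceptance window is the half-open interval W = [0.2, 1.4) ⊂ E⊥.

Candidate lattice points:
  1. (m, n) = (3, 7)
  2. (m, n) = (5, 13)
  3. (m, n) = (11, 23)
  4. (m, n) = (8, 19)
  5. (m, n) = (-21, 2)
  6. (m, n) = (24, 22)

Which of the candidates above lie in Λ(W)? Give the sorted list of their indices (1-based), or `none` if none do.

Numerically λ ≈ 2.41421 and λ' = −1/λ ≈ -0.41421.
#1 (3,7): internal coord 3 + (7)·λ' = +0.10051; +0.10051 ∉ [0.2, 1.4) → out
#2 (5,13): internal coord 5 + (13)·λ' = -0.38478; -0.38478 ∉ [0.2, 1.4) → out
#3 (11,23): internal coord 11 + (23)·λ' = +1.47309; +1.47309 ∉ [0.2, 1.4) → out
#4 (8,19): internal coord 8 + (19)·λ' = +0.12994; +0.12994 ∉ [0.2, 1.4) → out
#5 (-21,2): internal coord -21 + (2)·λ' = -21.82843; -21.82843 ∉ [0.2, 1.4) → out
#6 (24,22): internal coord 24 + (22)·λ' = +14.88730; +14.88730 ∉ [0.2, 1.4) → out

none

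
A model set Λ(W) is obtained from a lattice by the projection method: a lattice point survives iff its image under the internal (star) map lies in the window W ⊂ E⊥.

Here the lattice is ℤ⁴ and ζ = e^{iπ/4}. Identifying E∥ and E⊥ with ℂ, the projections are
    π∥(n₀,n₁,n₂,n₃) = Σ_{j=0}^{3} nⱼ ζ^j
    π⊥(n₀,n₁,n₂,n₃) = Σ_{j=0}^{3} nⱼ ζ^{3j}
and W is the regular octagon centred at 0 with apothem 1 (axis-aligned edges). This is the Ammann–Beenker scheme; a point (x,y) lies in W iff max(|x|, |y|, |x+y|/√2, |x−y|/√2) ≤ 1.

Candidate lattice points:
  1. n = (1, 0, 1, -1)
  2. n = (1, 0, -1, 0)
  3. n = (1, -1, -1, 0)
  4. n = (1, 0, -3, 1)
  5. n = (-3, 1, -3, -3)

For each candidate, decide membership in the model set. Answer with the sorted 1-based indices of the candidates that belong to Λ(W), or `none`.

none

Internal map: ζ^{3j} for j=0..3 gives (1,0), (−√2/2,√2/2), (0,−1), (√2/2,√2/2).
#1 (1, 0, 1, -1): internal (0.2929, -1.7071); octagon support 1.7071 vs apothem 1 → ∉ W
#2 (1, 0, -1, 0): internal (1.0000, 1.0000); octagon support 1.4142 vs apothem 1 → ∉ W
#3 (1, -1, -1, 0): internal (1.7071, 0.2929); octagon support 1.7071 vs apothem 1 → ∉ W
#4 (1, 0, -3, 1): internal (1.7071, 3.7071); octagon support 3.8284 vs apothem 1 → ∉ W
#5 (-3, 1, -3, -3): internal (-5.8284, 1.5858); octagon support 5.8284 vs apothem 1 → ∉ W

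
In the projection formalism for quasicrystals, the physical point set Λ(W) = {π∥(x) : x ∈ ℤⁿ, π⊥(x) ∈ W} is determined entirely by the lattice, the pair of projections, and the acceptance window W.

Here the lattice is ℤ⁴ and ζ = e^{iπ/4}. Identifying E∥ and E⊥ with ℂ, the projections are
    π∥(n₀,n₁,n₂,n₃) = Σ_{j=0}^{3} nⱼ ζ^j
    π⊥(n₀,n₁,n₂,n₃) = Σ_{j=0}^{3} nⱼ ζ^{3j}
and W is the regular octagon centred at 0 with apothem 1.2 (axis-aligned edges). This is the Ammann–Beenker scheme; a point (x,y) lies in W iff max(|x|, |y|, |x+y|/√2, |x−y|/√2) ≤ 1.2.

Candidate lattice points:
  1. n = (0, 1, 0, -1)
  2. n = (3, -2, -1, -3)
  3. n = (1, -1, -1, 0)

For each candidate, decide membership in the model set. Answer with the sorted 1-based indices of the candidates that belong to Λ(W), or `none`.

none

Internal map: ζ^{3j} for j=0..3 gives (1,0), (−√2/2,√2/2), (0,−1), (√2/2,√2/2).
#1 (0, 1, 0, -1): internal (-1.4142, 0.0000); octagon support 1.4142 vs apothem 1.2 → ∉ W
#2 (3, -2, -1, -3): internal (2.2929, -2.5355); octagon support 3.4142 vs apothem 1.2 → ∉ W
#3 (1, -1, -1, 0): internal (1.7071, 0.2929); octagon support 1.7071 vs apothem 1.2 → ∉ W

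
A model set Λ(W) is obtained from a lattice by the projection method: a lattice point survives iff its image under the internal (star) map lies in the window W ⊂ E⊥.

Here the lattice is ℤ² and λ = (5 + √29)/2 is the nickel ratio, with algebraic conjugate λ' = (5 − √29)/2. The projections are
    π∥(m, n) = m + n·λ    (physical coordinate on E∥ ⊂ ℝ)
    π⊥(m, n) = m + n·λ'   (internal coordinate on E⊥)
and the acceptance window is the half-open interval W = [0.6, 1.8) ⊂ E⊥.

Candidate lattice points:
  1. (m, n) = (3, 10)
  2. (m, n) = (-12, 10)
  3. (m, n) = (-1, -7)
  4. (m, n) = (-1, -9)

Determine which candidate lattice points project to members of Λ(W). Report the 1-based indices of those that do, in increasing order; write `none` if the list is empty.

Compute λ' = (5−√29)/2 = -0.1926, so π⊥(m,n) = m -0.1926·n.
[1] lift (3,10): star map gives 1.0742; window check 0.6 ≤ 1.0742 < 1.8 is true → IN Λ
[2] lift (-12,10): star map gives -13.9258; window check 0.6 ≤ -13.9258 < 1.8 is false → out
[3] lift (-1,-7): star map gives 0.3481; window check 0.6 ≤ 0.3481 < 1.8 is false → out
[4] lift (-1,-9): star map gives 0.7332; window check 0.6 ≤ 0.7332 < 1.8 is true → IN Λ

1, 4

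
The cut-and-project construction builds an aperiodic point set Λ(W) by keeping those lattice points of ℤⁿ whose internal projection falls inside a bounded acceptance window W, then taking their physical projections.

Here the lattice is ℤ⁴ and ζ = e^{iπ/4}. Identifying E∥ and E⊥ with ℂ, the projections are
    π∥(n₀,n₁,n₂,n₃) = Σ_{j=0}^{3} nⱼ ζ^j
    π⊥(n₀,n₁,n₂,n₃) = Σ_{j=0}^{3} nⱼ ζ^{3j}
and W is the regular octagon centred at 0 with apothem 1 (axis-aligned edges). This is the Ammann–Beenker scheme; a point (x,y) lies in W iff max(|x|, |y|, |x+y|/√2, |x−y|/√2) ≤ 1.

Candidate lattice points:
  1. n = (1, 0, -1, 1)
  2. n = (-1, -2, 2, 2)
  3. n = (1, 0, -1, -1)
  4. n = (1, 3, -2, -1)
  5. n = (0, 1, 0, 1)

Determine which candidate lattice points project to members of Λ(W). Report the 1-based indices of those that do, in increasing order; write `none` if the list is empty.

Internal map: ζ^{3j} for j=0..3 gives (1,0), (−√2/2,√2/2), (0,−1), (√2/2,√2/2).
candidate 1: n = (1, 0, -1, 1) → π⊥ ≈ (+1.70711, +1.70711); max(|x|,|y|,|x±y|/√2) = 2.41421 > 1 ⇒ ∉ W
candidate 2: n = (-1, -2, 2, 2) → π⊥ ≈ (+1.82843, -2.00000); max(|x|,|y|,|x±y|/√2) = 2.70711 > 1 ⇒ ∉ W
candidate 3: n = (1, 0, -1, -1) → π⊥ ≈ (+0.29289, +0.29289); max(|x|,|y|,|x±y|/√2) = 0.41421 ≤ 1 ⇒ ∈ W
candidate 4: n = (1, 3, -2, -1) → π⊥ ≈ (-1.82843, +3.41421); max(|x|,|y|,|x±y|/√2) = 3.70711 > 1 ⇒ ∉ W
candidate 5: n = (0, 1, 0, 1) → π⊥ ≈ (+0.00000, +1.41421); max(|x|,|y|,|x±y|/√2) = 1.41421 > 1 ⇒ ∉ W

3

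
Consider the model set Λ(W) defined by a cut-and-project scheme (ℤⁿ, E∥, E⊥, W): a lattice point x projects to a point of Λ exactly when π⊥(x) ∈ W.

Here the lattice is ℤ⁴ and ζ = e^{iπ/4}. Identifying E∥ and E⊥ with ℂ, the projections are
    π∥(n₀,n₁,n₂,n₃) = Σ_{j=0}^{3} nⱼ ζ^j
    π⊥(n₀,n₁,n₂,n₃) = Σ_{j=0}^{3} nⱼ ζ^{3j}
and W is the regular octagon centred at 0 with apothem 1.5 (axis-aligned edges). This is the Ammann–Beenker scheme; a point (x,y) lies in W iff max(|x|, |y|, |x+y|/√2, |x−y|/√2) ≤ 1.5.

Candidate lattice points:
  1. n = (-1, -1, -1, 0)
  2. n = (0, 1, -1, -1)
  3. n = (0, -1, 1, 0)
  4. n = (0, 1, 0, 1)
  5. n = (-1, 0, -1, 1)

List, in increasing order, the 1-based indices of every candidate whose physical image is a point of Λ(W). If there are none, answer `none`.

1, 4

π⊥(n) = n₀ + n₁ζ³ + n₂ζ⁶ + n₃ζ⁹ where ζ = e^{iπ/4}.
candidate 1: n = (-1, -1, -1, 0) → π⊥ ≈ (-0.29289, +0.29289); max(|x|,|y|,|x±y|/√2) = 0.41421 ≤ 1.5 ⇒ ∈ W
candidate 2: n = (0, 1, -1, -1) → π⊥ ≈ (-1.41421, +1.00000); max(|x|,|y|,|x±y|/√2) = 1.70711 > 1.5 ⇒ ∉ W
candidate 3: n = (0, -1, 1, 0) → π⊥ ≈ (+0.70711, -1.70711); max(|x|,|y|,|x±y|/√2) = 1.70711 > 1.5 ⇒ ∉ W
candidate 4: n = (0, 1, 0, 1) → π⊥ ≈ (+0.00000, +1.41421); max(|x|,|y|,|x±y|/√2) = 1.41421 ≤ 1.5 ⇒ ∈ W
candidate 5: n = (-1, 0, -1, 1) → π⊥ ≈ (-0.29289, +1.70711); max(|x|,|y|,|x±y|/√2) = 1.70711 > 1.5 ⇒ ∉ W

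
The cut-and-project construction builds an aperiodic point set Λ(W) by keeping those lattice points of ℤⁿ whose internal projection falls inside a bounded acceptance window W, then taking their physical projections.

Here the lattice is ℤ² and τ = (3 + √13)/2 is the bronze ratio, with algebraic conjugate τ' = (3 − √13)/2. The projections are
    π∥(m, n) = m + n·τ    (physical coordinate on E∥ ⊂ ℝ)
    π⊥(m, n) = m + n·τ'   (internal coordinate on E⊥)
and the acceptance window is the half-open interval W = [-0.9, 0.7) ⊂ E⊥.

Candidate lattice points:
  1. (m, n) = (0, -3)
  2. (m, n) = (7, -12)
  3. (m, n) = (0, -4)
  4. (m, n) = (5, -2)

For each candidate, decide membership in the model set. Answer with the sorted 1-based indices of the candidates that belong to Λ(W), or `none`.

τ' = (3−√13)/2 ≈ -0.302776.
#1 (0,-3): internal coord 0 + (-3)·τ' = +0.908327; +0.908327 ∉ [-0.9, 0.7) → out
#2 (7,-12): internal coord 7 + (-12)·τ' = +10.633308; +10.633308 ∉ [-0.9, 0.7) → out
#3 (0,-4): internal coord 0 + (-4)·τ' = +1.211103; +1.211103 ∉ [-0.9, 0.7) → out
#4 (5,-2): internal coord 5 + (-2)·τ' = +5.605551; +5.605551 ∉ [-0.9, 0.7) → out

none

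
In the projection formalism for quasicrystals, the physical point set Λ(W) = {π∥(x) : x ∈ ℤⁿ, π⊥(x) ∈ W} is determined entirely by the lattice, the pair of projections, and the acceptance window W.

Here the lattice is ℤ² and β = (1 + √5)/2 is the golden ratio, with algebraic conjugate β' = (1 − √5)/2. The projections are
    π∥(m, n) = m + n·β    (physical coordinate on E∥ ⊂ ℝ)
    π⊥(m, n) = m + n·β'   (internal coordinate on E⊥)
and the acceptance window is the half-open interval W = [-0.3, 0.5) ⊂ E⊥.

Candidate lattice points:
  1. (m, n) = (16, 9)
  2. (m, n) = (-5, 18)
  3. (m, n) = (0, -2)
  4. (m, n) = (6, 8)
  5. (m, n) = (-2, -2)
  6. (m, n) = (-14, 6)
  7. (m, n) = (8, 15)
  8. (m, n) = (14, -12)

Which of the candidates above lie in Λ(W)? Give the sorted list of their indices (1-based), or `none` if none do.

none

Numerically β ≈ 1.61803 and β' = −1/β ≈ -0.61803.
[1] lift (16,9): star map gives 10.43769; window check -0.3 ≤ 10.43769 < 0.5 is false → out
[2] lift (-5,18): star map gives -16.12461; window check -0.3 ≤ -16.12461 < 0.5 is false → out
[3] lift (0,-2): star map gives 1.23607; window check -0.3 ≤ 1.23607 < 0.5 is false → out
[4] lift (6,8): star map gives 1.05573; window check -0.3 ≤ 1.05573 < 0.5 is false → out
[5] lift (-2,-2): star map gives -0.76393; window check -0.3 ≤ -0.76393 < 0.5 is false → out
[6] lift (-14,6): star map gives -17.70820; window check -0.3 ≤ -17.70820 < 0.5 is false → out
[7] lift (8,15): star map gives -1.27051; window check -0.3 ≤ -1.27051 < 0.5 is false → out
[8] lift (14,-12): star map gives 21.41641; window check -0.3 ≤ 21.41641 < 0.5 is false → out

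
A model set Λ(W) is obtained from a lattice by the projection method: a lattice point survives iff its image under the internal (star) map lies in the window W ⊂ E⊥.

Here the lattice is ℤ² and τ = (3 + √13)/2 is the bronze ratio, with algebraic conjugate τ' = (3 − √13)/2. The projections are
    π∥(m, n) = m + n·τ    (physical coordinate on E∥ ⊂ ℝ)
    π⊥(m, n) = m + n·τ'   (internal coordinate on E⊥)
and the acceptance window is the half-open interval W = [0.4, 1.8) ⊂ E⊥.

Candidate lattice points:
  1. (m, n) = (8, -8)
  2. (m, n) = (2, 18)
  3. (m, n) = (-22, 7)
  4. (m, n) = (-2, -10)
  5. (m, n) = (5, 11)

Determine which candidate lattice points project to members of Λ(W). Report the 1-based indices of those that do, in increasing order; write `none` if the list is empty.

τ' = (3−√13)/2 ≈ -0.302776.
candidate 1: (m,n)=(8,-8) → π∥ = 8-8·τ ≈ -18.422205, π⊥ = 8-8·τ' ≈ 10.422205 ∉ [0.4, 1.8) ⇒ out
candidate 2: (m,n)=(2,18) → π∥ = 2+18·τ ≈ 61.449961, π⊥ = 2+18·τ' ≈ -3.449961 ∉ [0.4, 1.8) ⇒ out
candidate 3: (m,n)=(-22,7) → π∥ = -22+7·τ ≈ 1.119429, π⊥ = -22+7·τ' ≈ -24.119429 ∉ [0.4, 1.8) ⇒ out
candidate 4: (m,n)=(-2,-10) → π∥ = -2-10·τ ≈ -35.027756, π⊥ = -2-10·τ' ≈ 1.027756 ∈ [0.4, 1.8) ⇒ IN Λ
candidate 5: (m,n)=(5,11) → π∥ = 5+11·τ ≈ 41.330532, π⊥ = 5+11·τ' ≈ 1.669468 ∈ [0.4, 1.8) ⇒ IN Λ

4, 5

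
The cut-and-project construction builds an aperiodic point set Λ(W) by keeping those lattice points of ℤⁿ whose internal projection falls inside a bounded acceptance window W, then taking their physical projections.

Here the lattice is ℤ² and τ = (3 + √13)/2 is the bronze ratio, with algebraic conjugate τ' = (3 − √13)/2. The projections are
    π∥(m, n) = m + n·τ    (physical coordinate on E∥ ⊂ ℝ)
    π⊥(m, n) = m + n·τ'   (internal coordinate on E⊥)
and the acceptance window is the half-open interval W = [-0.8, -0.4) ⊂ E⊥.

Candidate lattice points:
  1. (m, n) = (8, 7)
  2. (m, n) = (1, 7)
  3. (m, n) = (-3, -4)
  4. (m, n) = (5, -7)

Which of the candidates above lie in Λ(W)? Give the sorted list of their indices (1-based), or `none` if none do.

Compute τ' = (3−√13)/2 = -0.30278, so π⊥(m,n) = m -0.30278·n.
#1 (8,7): internal coord 8 + (7)·τ' = +5.88057; +5.88057 ∉ [-0.8, -0.4) → out
#2 (1,7): internal coord 1 + (7)·τ' = -1.11943; -1.11943 ∉ [-0.8, -0.4) → out
#3 (-3,-4): internal coord -3 + (-4)·τ' = -1.78890; -1.78890 ∉ [-0.8, -0.4) → out
#4 (5,-7): internal coord 5 + (-7)·τ' = +7.11943; +7.11943 ∉ [-0.8, -0.4) → out

none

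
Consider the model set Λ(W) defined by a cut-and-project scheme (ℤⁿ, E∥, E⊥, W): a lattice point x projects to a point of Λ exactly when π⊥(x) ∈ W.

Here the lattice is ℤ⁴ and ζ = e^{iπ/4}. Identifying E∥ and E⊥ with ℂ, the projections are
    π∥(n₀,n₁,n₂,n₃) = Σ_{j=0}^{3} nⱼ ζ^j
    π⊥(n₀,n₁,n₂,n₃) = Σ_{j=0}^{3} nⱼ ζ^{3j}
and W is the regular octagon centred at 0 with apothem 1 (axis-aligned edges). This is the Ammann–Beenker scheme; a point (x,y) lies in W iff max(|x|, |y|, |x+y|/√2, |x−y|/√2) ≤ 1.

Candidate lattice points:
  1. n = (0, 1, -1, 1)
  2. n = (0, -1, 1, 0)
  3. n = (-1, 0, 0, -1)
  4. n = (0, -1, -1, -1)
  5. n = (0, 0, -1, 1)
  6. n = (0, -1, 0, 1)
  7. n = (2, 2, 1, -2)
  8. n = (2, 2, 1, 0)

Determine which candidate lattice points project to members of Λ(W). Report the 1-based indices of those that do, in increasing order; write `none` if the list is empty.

With ζ = e^{iπ/4} the internal vectors are ζ^0,ζ^3,ζ^6,ζ^9.
#1 (0, 1, -1, 1): internal (0.0000, 2.4142); octagon support 2.4142 vs apothem 1 → ∉ W
#2 (0, -1, 1, 0): internal (0.7071, -1.7071); octagon support 1.7071 vs apothem 1 → ∉ W
#3 (-1, 0, 0, -1): internal (-1.7071, -0.7071); octagon support 1.7071 vs apothem 1 → ∉ W
#4 (0, -1, -1, -1): internal (0.0000, -0.4142); octagon support 0.4142 vs apothem 1 → ∈ W
#5 (0, 0, -1, 1): internal (0.7071, 1.7071); octagon support 1.7071 vs apothem 1 → ∉ W
#6 (0, -1, 0, 1): internal (1.4142, 0.0000); octagon support 1.4142 vs apothem 1 → ∉ W
#7 (2, 2, 1, -2): internal (-0.8284, -1.0000); octagon support 1.2929 vs apothem 1 → ∉ W
#8 (2, 2, 1, 0): internal (0.5858, 0.4142); octagon support 0.7071 vs apothem 1 → ∈ W

4, 8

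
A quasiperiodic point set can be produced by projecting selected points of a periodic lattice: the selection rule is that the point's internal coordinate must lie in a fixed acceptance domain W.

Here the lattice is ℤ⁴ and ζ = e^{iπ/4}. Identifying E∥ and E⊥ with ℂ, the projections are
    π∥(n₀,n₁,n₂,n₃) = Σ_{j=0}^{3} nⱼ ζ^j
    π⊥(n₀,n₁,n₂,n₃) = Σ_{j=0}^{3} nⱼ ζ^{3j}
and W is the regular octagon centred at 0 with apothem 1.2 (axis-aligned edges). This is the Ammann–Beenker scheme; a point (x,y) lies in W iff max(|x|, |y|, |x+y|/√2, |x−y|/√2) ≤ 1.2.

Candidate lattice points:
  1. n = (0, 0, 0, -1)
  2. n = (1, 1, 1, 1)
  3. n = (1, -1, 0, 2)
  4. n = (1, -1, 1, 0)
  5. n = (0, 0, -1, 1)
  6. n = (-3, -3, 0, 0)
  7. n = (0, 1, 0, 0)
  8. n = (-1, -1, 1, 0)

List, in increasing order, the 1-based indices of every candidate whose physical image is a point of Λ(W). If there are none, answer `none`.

1, 2, 7

π⊥(n) = n₀ + n₁ζ³ + n₂ζ⁶ + n₃ζ⁹ where ζ = e^{iπ/4}.
candidate 1: n = (0, 0, 0, -1) → π⊥ ≈ (-0.707107, -0.707107); max(|x|,|y|,|x±y|/√2) = 1.000000 ≤ 1.2 ⇒ ∈ W
candidate 2: n = (1, 1, 1, 1) → π⊥ ≈ (+1.000000, +0.414214); max(|x|,|y|,|x±y|/√2) = 1.000000 ≤ 1.2 ⇒ ∈ W
candidate 3: n = (1, -1, 0, 2) → π⊥ ≈ (+3.121320, +0.707107); max(|x|,|y|,|x±y|/√2) = 3.121320 > 1.2 ⇒ ∉ W
candidate 4: n = (1, -1, 1, 0) → π⊥ ≈ (+1.707107, -1.707107); max(|x|,|y|,|x±y|/√2) = 2.414214 > 1.2 ⇒ ∉ W
candidate 5: n = (0, 0, -1, 1) → π⊥ ≈ (+0.707107, +1.707107); max(|x|,|y|,|x±y|/√2) = 1.707107 > 1.2 ⇒ ∉ W
candidate 6: n = (-3, -3, 0, 0) → π⊥ ≈ (-0.878680, -2.121320); max(|x|,|y|,|x±y|/√2) = 2.121320 > 1.2 ⇒ ∉ W
candidate 7: n = (0, 1, 0, 0) → π⊥ ≈ (-0.707107, +0.707107); max(|x|,|y|,|x±y|/√2) = 1.000000 ≤ 1.2 ⇒ ∈ W
candidate 8: n = (-1, -1, 1, 0) → π⊥ ≈ (-0.292893, -1.707107); max(|x|,|y|,|x±y|/√2) = 1.707107 > 1.2 ⇒ ∉ W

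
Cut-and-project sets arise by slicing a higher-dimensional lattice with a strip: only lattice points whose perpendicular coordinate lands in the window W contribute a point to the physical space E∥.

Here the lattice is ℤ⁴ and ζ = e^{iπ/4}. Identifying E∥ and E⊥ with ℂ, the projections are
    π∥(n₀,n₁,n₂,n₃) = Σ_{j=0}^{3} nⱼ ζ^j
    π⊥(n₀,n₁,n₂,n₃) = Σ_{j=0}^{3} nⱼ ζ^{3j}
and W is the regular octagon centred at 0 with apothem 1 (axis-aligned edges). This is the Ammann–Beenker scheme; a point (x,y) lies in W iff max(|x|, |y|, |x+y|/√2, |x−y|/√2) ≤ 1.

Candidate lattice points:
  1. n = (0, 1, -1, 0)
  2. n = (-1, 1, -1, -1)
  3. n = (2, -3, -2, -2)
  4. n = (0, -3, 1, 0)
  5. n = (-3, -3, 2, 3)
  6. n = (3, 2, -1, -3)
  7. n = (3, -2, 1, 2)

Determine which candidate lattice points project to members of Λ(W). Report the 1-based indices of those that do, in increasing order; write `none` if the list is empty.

6

With ζ = e^{iπ/4} the internal vectors are ζ^0,ζ^3,ζ^6,ζ^9.
candidate 1: n = (0, 1, -1, 0) → π⊥ ≈ (-0.707107, +1.707107); max(|x|,|y|,|x±y|/√2) = 1.707107 > 1 ⇒ ∉ W
candidate 2: n = (-1, 1, -1, -1) → π⊥ ≈ (-2.414214, +1.000000); max(|x|,|y|,|x±y|/√2) = 2.414214 > 1 ⇒ ∉ W
candidate 3: n = (2, -3, -2, -2) → π⊥ ≈ (+2.707107, -1.535534); max(|x|,|y|,|x±y|/√2) = 3.000000 > 1 ⇒ ∉ W
candidate 4: n = (0, -3, 1, 0) → π⊥ ≈ (+2.121320, -3.121320); max(|x|,|y|,|x±y|/√2) = 3.707107 > 1 ⇒ ∉ W
candidate 5: n = (-3, -3, 2, 3) → π⊥ ≈ (+1.242641, -2.000000); max(|x|,|y|,|x±y|/√2) = 2.292893 > 1 ⇒ ∉ W
candidate 6: n = (3, 2, -1, -3) → π⊥ ≈ (-0.535534, +0.292893); max(|x|,|y|,|x±y|/√2) = 0.585786 ≤ 1 ⇒ ∈ W
candidate 7: n = (3, -2, 1, 2) → π⊥ ≈ (+5.828427, -1.000000); max(|x|,|y|,|x±y|/√2) = 5.828427 > 1 ⇒ ∉ W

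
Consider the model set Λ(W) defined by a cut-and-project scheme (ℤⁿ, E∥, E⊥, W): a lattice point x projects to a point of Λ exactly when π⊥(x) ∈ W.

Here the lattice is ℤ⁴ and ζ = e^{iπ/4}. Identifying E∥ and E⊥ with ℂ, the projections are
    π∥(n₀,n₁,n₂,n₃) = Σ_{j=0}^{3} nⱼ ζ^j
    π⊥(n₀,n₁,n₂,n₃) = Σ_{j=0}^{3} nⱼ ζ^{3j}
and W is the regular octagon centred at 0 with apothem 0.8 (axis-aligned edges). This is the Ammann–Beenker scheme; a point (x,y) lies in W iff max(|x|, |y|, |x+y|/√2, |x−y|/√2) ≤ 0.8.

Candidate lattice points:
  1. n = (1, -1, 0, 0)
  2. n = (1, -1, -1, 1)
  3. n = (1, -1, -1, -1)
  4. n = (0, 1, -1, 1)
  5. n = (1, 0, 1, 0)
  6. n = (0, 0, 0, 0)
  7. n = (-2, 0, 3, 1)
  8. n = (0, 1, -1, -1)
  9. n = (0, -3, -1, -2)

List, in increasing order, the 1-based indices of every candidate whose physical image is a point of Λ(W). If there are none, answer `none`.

Internal map: ζ^{3j} for j=0..3 gives (1,0), (−√2/2,√2/2), (0,−1), (√2/2,√2/2).
#1 (1, -1, 0, 0): internal (1.70711, -0.70711); octagon support 1.70711 vs apothem 0.8 → ∉ W
#2 (1, -1, -1, 1): internal (2.41421, 1.00000); octagon support 2.41421 vs apothem 0.8 → ∉ W
#3 (1, -1, -1, -1): internal (1.00000, -0.41421); octagon support 1.00000 vs apothem 0.8 → ∉ W
#4 (0, 1, -1, 1): internal (0.00000, 2.41421); octagon support 2.41421 vs apothem 0.8 → ∉ W
#5 (1, 0, 1, 0): internal (1.00000, -1.00000); octagon support 1.41421 vs apothem 0.8 → ∉ W
#6 (0, 0, 0, 0): internal (0.00000, 0.00000); octagon support 0.00000 vs apothem 0.8 → ∈ W
#7 (-2, 0, 3, 1): internal (-1.29289, -2.29289); octagon support 2.53553 vs apothem 0.8 → ∉ W
#8 (0, 1, -1, -1): internal (-1.41421, 1.00000); octagon support 1.70711 vs apothem 0.8 → ∉ W
#9 (0, -3, -1, -2): internal (0.70711, -2.53553); octagon support 2.53553 vs apothem 0.8 → ∉ W

6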